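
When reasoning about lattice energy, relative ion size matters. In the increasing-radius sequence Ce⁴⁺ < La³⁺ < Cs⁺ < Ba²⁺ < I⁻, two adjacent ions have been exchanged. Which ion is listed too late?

Ba²⁺

Scanning neighbour by neighbour, only Cs⁺/Ba²⁺ violates a trend: Ba²⁺ and Cs⁺ share 54 electrons; the higher nuclear charge on Ba (Z=56) contracts it more, so Ba²⁺ < Cs⁺. That makes Ba²⁺ the one sitting a position late relative to where it belongs.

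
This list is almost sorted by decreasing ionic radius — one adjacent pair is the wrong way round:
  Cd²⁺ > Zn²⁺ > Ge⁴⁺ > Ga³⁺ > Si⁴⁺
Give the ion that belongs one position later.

The pair Ge⁴⁺, Ga³⁺ is the wrong way round — they are isoelectronic (28 e⁻) and Ge has more protons than Ga (32 vs 31), making Ge⁴⁺ smaller. All other adjacent pairs agree with periodic trends, so Ge⁴⁺ is the misplaced ion.

Ge⁴⁺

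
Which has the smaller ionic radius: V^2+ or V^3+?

Same element, different charge: the more highly charged cation has fewer electrons and a greater effective nuclear charge per electron, making V^3+ the smallest.

V^3+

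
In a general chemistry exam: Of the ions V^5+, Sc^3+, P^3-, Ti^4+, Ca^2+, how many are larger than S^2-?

Isoelectronic series (18 e⁻ each). Size is set by nuclear charge: more protons means a smaller ion. V^5+ (Z=23), Ti^4+ (Z=22), Sc^3+ (Z=21), Ca^2+ (Z=20), S^2- (Z=16), P^3- (Z=15).
Relative to S^2-, the ions that are larger are P^3-. That's 1.

1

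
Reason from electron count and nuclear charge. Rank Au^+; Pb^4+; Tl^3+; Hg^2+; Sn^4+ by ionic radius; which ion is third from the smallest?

Tl^3+

Sn^4+ (Z=50, 46 e⁻), Pb^4+ (Z=82, 78 e⁻), Tl^3+ (Z=81, 78 e⁻), Hg^2+ (Z=80, 78 e⁻), Au^+ (Z=79, 78 e⁻). Sn^4+ < Pb^4+ (same group, 1 shell fewer); Pb^4+ < Tl^3+ (isoelectronic, higher Z=82 is smaller); Tl^3+ < Hg^2+ (isoelectronic, higher Z=81 is smaller); Hg^2+ < Au^+ (both 78 e⁻, Z=80>79).
Full ascending order: Sn^4+ < Pb^4+ < Tl^3+ < Hg^2+ < Au^+. Counting from the smallest, position 3 is Tl^3+.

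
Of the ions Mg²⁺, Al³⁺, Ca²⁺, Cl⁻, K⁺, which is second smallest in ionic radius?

Mg²⁺

Work out protons and electrons: Al³⁺: 10 e⁻, Z=13, Mg²⁺: 10 e⁻, Z=12, Ca²⁺: 18 e⁻, Z=20, K⁺: 18 e⁻, Z=19, Cl⁻: 18 e⁻, Z=17. Al³⁺ < Mg²⁺ (both 10 e⁻, Z=13>12); Mg²⁺ < Ca²⁺ (same group, 1 shell fewer); Ca²⁺ < K⁺ (isoelectronic, higher Z=20 is smaller); K⁺ < Cl⁻ (both 18 e⁻, Z=19>17).
That gives Al³⁺ < Mg²⁺ < Ca²⁺ < K⁺ < Cl⁻. From the smallest end, number 2 is Mg²⁺.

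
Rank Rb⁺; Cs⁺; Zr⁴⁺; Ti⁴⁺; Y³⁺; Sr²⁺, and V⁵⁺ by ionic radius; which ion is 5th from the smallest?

Sr²⁺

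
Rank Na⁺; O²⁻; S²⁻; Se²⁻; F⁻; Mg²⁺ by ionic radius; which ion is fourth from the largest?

F⁻

Tabulating Z and e⁻: Mg²⁺ (Z=12, 10 e⁻), Na⁺ (Z=11, 10 e⁻), F⁻ (Z=9, 10 e⁻), O²⁻ (Z=8, 10 e⁻), S²⁻ (Z=16, 18 e⁻), Se²⁻ (Z=34, 36 e⁻). Mg²⁺ < Na⁺ (isoelectronic, higher Z=12 is smaller); Na⁺ < F⁻ (isoelectronic, higher Z=11 is smaller); F⁻ < O²⁻ (both 10 e⁻, Z=9>8); O²⁻ < S²⁻ (same group, period 2 vs 3); S²⁻ < Se²⁻ (same group, 1 shell fewer).
Full ascending order: Mg²⁺ < Na⁺ < F⁻ < O²⁻ < S²⁻ < Se²⁻. Counting from the largest, position 4 is F⁻.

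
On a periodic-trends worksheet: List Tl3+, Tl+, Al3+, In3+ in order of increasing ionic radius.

Electron counts and nuclear charges: Al3+ (Z=13, 10 e⁻), In3+ (Z=49, 46 e⁻), Tl3+ (Z=81, 78 e⁻), Tl+ (Z=81, 80 e⁻). Al3+ < In3+ (same group, period 3 vs 5); In3+ < Tl3+ (same group, 1 shell fewer); Tl3+ < Tl+ (same element, +3 vs +1).

Al3+ < In3+ < Tl3+ < Tl+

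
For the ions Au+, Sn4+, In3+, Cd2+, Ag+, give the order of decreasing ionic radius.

Au+ > Ag+ > Cd2+ > In3+ > Sn4+

Tabulating Z and e⁻: Sn4+ has 46 e⁻ (Z=50), In3+ has 46 e⁻ (Z=49), Cd2+ has 46 e⁻ (Z=48), Ag+ has 46 e⁻ (Z=47), Au+ has 78 e⁻ (Z=79). Sn4+ < In3+ (isoelectronic, higher Z=50 is smaller); In3+ < Cd2+ (isoelectronic, higher Z=49 is smaller); Cd2+ < Ag+ (both 46 e⁻, Z=48>47); Ag+ < Au+ (same group, 1 shell fewer).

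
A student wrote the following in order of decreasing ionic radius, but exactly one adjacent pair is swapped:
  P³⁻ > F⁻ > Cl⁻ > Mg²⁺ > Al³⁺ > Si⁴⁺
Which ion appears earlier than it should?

Check each adjacent pair. F⁻ and Cl⁻ are reversed: same group and charge — period 2 sits above period 3, so F⁻ is smaller. No other neighbouring pair contradicts the periodic trends, so F⁻ is the ion listed too early.

F⁻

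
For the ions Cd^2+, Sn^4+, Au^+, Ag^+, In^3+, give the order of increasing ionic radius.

Sn^4+ has 46 e⁻ (Z=50), In^3+ has 46 e⁻ (Z=49), Cd^2+ has 46 e⁻ (Z=48), Ag^+ has 46 e⁻ (Z=47), Au^+ has 78 e⁻ (Z=79). Sn^4+ < In^3+ (both 46 e⁻, Z=50>49); In^3+ < Cd^2+ (both 46 e⁻, Z=49>48); Cd^2+ < Ag^+ (isoelectronic, higher Z=48 is smaller); Ag^+ < Au^+ (same group, 1 shell fewer).

Sn^4+ < In^3+ < Cd^2+ < Ag^+ < Au^+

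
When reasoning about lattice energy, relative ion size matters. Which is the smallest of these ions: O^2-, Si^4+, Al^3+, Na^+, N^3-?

Each ion has 10 electrons. The ranking follows nuclear charge in reverse — greater Z gives a smaller radius. Si^4+ (Z=14), Al^3+ (Z=13), Na^+ (Z=11), O^2- (Z=8), N^3- (Z=7).

Si^4+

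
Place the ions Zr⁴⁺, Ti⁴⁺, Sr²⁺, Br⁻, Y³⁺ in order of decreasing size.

Br⁻ > Sr²⁺ > Y³⁺ > Zr⁴⁺ > Ti⁴⁺

Electron counts and nuclear charges: Ti⁴⁺ has 18 e⁻ (Z=22), Zr⁴⁺ has 36 e⁻ (Z=40), Y³⁺ has 36 e⁻ (Z=39), Sr²⁺ has 36 e⁻ (Z=38), Br⁻ has 36 e⁻ (Z=35). Ti⁴⁺ < Zr⁴⁺ (same group, 1 shell fewer); Zr⁴⁺ < Y³⁺ (both 36 e⁻, Z=40>39); Y³⁺ < Sr²⁺ (isoelectronic, higher Z=39 is smaller); Sr²⁺ < Br⁻ (isoelectronic, higher Z=38 is smaller).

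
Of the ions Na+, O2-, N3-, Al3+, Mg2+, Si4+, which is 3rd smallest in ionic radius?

These species are isoelectronic with 10 electrons. The only difference is the number of protons: Si4+ (Z=14), Al3+ (Z=13), Mg2+ (Z=12), Na+ (Z=11), O2- (Z=8), N3- (Z=7). The strongest nuclear pull (Si4+) gives the smallest ion.
Full ascending order: Si4+ < Al3+ < Mg2+ < Na+ < O2- < N3-. Counting from the smallest, position 3 is Mg2+.

Mg2+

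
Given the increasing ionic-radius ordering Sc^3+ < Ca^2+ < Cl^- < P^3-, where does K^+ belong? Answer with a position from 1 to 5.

These species are isoelectronic with 18 electrons. The only difference is the number of protons: Sc^3+ (Z=21), Ca^2+ (Z=20), K^+ (Z=19), Cl^- (Z=17), P^3- (Z=15). The strongest nuclear pull (Sc^3+) gives the smallest ion.
The complete sequence is Sc^3+ < Ca^2+ < K^+ < Cl^- < P^3-. K^+ sits at position 3.

3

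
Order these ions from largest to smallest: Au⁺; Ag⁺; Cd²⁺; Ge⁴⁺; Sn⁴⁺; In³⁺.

Ge⁴⁺: 28 e⁻, Z=32, Sn⁴⁺: 46 e⁻, Z=50, In³⁺: 46 e⁻, Z=49, Cd²⁺: 46 e⁻, Z=48, Ag⁺: 46 e⁻, Z=47, Au⁺: 78 e⁻, Z=79. Ge⁴⁺ < Sn⁴⁺ (same group, 1 shell fewer); Sn⁴⁺ < In³⁺ (both 46 e⁻, Z=50>49); In³⁺ < Cd²⁺ (both 46 e⁻, Z=49>48); Cd²⁺ < Ag⁺ (isoelectronic, higher Z=48 is smaller); Ag⁺ < Au⁺ (same group, period 5 vs 6).

Au⁺ > Ag⁺ > Cd²⁺ > In³⁺ > Sn⁴⁺ > Ge⁴⁺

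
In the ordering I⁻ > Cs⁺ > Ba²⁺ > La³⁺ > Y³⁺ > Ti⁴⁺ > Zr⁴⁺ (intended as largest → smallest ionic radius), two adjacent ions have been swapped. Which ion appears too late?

Zr⁴⁺

Compare adjacent ions: Ti⁴⁺ and Zr⁴⁺ are in one column with the same charge; the lighter period-4 ion has one fewer shell and is smaller — yet in this decreasing list Ti⁴⁺ sits before Zr⁴⁺. Nothing else is reversed, so Zr⁴⁺ should move one place to the left.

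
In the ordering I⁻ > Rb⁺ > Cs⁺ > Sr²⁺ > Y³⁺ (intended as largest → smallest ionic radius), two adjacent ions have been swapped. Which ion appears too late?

Cs⁺

Scanning neighbour by neighbour, only Rb⁺/Cs⁺ violates a trend: both in group 1 with the same charge; Rb⁺ (period 5) has the smaller radius. That makes Cs⁺ the one sitting a position late relative to where it belongs.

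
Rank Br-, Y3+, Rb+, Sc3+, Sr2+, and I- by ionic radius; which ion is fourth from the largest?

Electron counts and nuclear charges: Sc3+: 18 e⁻, Z=21, Y3+: 36 e⁻, Z=39, Sr2+: 36 e⁻, Z=38, Rb+: 36 e⁻, Z=37, Br-: 36 e⁻, Z=35, I-: 54 e⁻, Z=53. Sc3+ < Y3+ (same group, period 4 vs 5); Y3+ < Sr2+ (isoelectronic, higher Z=39 is smaller); Sr2+ < Rb+ (both 36 e⁻, Z=38>37); Rb+ < Br- (isoelectronic, higher Z=37 is smaller); Br- < I- (same group, period 4 vs 5).
That gives Sc3+ < Y3+ < Sr2+ < Rb+ < Br- < I-. From the largest end, number 4 is Sr2+.

Sr2+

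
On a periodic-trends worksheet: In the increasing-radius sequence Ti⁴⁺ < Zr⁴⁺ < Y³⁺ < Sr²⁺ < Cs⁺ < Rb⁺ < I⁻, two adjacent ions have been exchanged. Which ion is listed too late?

Rb⁺

Scanning neighbour by neighbour, only Cs⁺/Rb⁺ violates a trend: same group and charge — period 5 sits above period 6, so Rb⁺ is smaller. That makes Rb⁺ the one sitting a position late relative to where it belongs.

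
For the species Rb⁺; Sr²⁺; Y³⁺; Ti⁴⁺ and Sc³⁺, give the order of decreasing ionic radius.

Rb⁺ > Sr²⁺ > Y³⁺ > Sc³⁺ > Ti⁴⁺

Work out protons and electrons: Ti⁴⁺ (Z=22, 18 e⁻), Sc³⁺ (Z=21, 18 e⁻), Y³⁺ (Z=39, 36 e⁻), Sr²⁺ (Z=38, 36 e⁻), Rb⁺ (Z=37, 36 e⁻). Ti⁴⁺ < Sc³⁺ (both 18 e⁻, Z=22>21); Sc³⁺ < Y³⁺ (same group, 1 shell fewer); Y³⁺ < Sr²⁺ (isoelectronic, higher Z=39 is smaller); Sr²⁺ < Rb⁺ (both 36 e⁻, Z=38>37).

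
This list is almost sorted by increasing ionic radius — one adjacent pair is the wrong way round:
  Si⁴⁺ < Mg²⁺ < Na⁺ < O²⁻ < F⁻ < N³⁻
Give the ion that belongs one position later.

O²⁻

Check each adjacent pair. O²⁻ and F⁻ are reversed: they are isoelectronic (10 e⁻) and F has more protons than O (9 vs 8), making F⁻ smaller. No other neighbouring pair contradicts the periodic trends, so O²⁻ is the ion listed too early.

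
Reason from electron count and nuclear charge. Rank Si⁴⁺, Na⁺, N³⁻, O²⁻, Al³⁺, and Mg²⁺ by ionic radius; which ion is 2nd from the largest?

O²⁻

Isoelectronic series (10 e⁻ each). Size is set by nuclear charge: more protons means a smaller ion. Si⁴⁺ (Z=14), Al³⁺ (Z=13), Mg²⁺ (Z=12), Na⁺ (Z=11), O²⁻ (Z=8), N³⁻ (Z=7).
Ordering: Si⁴⁺ < Al³⁺ < Mg²⁺ < Na⁺ < O²⁻ < N³⁻. The 2nd largest is O²⁻.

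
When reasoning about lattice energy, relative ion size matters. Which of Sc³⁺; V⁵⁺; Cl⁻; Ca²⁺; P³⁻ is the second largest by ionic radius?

These species are isoelectronic with 18 electrons. The only difference is the number of protons: V⁵⁺ (Z=23), Sc³⁺ (Z=21), Ca²⁺ (Z=20), Cl⁻ (Z=17), P³⁻ (Z=15). The strongest nuclear pull (V⁵⁺) gives the smallest ion.
So the order is V⁵⁺ < Sc³⁺ < Ca²⁺ < Cl⁻ < P³⁻; the 2nd-largest ion is Cl⁻.

Cl⁻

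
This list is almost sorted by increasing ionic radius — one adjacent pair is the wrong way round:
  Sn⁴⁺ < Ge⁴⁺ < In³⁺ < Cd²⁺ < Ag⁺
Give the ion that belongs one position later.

Compare adjacent ions: Ge⁴⁺ and Sn⁴⁺ are in one column with the same charge; the lighter period-4 ion has one fewer shell and is smaller — yet in this increasing list Sn⁴⁺ sits before Ge⁴⁺. Nothing else is reversed, so Sn⁴⁺ should move one place to the right.

Sn⁴⁺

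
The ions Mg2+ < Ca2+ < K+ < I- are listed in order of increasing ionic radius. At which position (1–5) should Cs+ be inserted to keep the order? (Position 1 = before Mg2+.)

Mg2+ (Z=12, 10 e⁻), Ca2+ (Z=20, 18 e⁻), K+ (Z=19, 18 e⁻), Cs+ (Z=55, 54 e⁻), I- (Z=53, 54 e⁻). Mg2+ < Ca2+ (same group, period 3 vs 4); Ca2+ < K+ (isoelectronic, higher Z=20 is smaller); K+ < Cs+ (same group, 2 shells fewer); Cs+ < I- (isoelectronic, higher Z=55 is smaller).
Putting Cs+ in gives Mg2+ < Ca2+ < K+ < Cs+ < I-; it lands at slot 4.

4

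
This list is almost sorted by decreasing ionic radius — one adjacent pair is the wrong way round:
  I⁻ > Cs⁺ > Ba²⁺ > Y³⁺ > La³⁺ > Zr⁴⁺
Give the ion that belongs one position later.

Y³⁺

Compare adjacent ions: both in group 3 with the same charge; Y³⁺ (period 5) has the smaller radius — yet in this decreasing list Y³⁺ sits before La³⁺. Nothing else is reversed, so Y³⁺ should move one place to the right.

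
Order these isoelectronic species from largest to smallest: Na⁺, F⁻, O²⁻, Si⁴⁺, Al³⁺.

O²⁻ > F⁻ > Na⁺ > Al³⁺ > Si⁴⁺

Isoelectronic series (10 e⁻ each). Size is set by nuclear charge: more protons means a smaller ion. Si⁴⁺ (Z=14), Al³⁺ (Z=13), Na⁺ (Z=11), F⁻ (Z=9), O²⁻ (Z=8).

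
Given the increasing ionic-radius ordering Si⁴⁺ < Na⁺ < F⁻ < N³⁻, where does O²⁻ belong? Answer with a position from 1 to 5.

4

These species are isoelectronic with 10 electrons. The only difference is the number of protons: Si⁴⁺ (Z=14), Na⁺ (Z=11), F⁻ (Z=9), O²⁻ (Z=8), N³⁻ (Z=7). The strongest nuclear pull (Si⁴⁺) gives the smallest ion.
With O²⁻ included the full order is Si⁴⁺ < Na⁺ < F⁻ < O²⁻ < N³⁻, so it takes position 4.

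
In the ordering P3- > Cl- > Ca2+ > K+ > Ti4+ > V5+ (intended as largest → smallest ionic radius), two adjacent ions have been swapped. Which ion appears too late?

K+

Compare adjacent ions: both have 18 electrons but Z(Ca)=20 > Z(K)=19, so Ca2+ should be the smaller of the two — yet in this decreasing list Ca2+ sits before K+. Nothing else is reversed, so K+ should move one place to the left.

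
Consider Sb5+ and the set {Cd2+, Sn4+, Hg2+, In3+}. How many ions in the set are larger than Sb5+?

4

First list Z and electron count for each: Sb5+ (Z=51, 46 e⁻), Sn4+ (Z=50, 46 e⁻), In3+ (Z=49, 46 e⁻), Cd2+ (Z=48, 46 e⁻), Hg2+ (Z=80, 78 e⁻). Sb5+ < Sn4+ (both 46 e⁻, Z=51>50); Sn4+ < In3+ (both 46 e⁻, Z=50>49); In3+ < Cd2+ (both 46 e⁻, Z=49>48); Cd2+ < Hg2+ (same group, period 5 vs 6).
Ordering all of them (including Sb5+) by radius gives Sb5+ < Sn4+ < In3+ < Cd2+ < Hg2+. That's 4.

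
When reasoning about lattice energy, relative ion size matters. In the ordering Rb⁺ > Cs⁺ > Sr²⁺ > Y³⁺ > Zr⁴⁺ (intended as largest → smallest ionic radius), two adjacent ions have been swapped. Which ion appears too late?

Cs⁺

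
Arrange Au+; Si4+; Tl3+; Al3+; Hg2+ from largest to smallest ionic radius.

Au+ > Hg2+ > Tl3+ > Al3+ > Si4+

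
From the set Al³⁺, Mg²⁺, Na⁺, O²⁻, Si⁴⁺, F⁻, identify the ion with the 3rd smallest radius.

Isoelectronic series (10 e⁻ each). Size is set by nuclear charge: more protons means a smaller ion. Si⁴⁺ (Z=14), Al³⁺ (Z=13), Mg²⁺ (Z=12), Na⁺ (Z=11), F⁻ (Z=9), O²⁻ (Z=8).
So the order is Si⁴⁺ < Al³⁺ < Mg²⁺ < Na⁺ < F⁻ < O²⁻; the 3rd-smallest ion is Mg²⁺.

Mg²⁺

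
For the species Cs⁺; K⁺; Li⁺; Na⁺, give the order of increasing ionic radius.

These ions sit in one column with identical charge. Each step down the periodic table adds a principal shell, increasing the radius.

Li⁺ < Na⁺ < K⁺ < Cs⁺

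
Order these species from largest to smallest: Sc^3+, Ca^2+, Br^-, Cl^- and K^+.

Work out protons and electrons: Sc^3+ (Z=21, 18 e⁻), Ca^2+ (Z=20, 18 e⁻), K^+ (Z=19, 18 e⁻), Cl^- (Z=17, 18 e⁻), Br^- (Z=35, 36 e⁻). Sc^3+ < Ca^2+ (isoelectronic, higher Z=21 is smaller); Ca^2+ < K^+ (isoelectronic, higher Z=20 is smaller); K^+ < Cl^- (both 18 e⁻, Z=19>17); Cl^- < Br^- (same group, period 3 vs 4).

Br^- > Cl^- > K^+ > Ca^2+ > Sc^3+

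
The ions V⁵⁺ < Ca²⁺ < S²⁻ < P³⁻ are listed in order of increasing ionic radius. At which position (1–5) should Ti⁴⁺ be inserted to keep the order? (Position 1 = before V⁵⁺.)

2

Each ion has 18 electrons. The ranking follows nuclear charge in reverse — greater Z gives a smaller radius. V⁵⁺ (Z=23), Ti⁴⁺ (Z=22), Ca²⁺ (Z=20), S²⁻ (Z=16), P³⁻ (Z=15).
Merged order: V⁵⁺ < Ti⁴⁺ < Ca²⁺ < S²⁻ < P³⁻ — Ti⁴⁺ is number 2.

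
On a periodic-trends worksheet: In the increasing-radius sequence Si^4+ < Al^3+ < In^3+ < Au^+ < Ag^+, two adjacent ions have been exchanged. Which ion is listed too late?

Compare adjacent ions: Ag^+ and Au^+ are in one column with the same charge; the lighter period-5 ion has one fewer shell and is smaller — yet in this increasing list Au^+ sits before Ag^+. Nothing else is reversed, so Ag^+ should move one place to the left.

Ag^+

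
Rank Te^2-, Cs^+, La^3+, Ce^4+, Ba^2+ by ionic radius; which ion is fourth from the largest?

La^3+

These species are isoelectronic with 54 electrons. The only difference is the number of protons: Ce^4+ (Z=58), La^3+ (Z=57), Ba^2+ (Z=56), Cs^+ (Z=55), Te^2- (Z=52). The strongest nuclear pull (Ce^4+) gives the smallest ion.
Full ascending order: Ce^4+ < La^3+ < Ba^2+ < Cs^+ < Te^2-. Counting from the largest, position 4 is La^3+.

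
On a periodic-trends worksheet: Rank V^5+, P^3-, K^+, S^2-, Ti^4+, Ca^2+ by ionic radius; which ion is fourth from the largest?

Ca^2+

Isoelectronic series (18 e⁻ each). Size is set by nuclear charge: more protons means a smaller ion. V^5+ (Z=23), Ti^4+ (Z=22), Ca^2+ (Z=20), K^+ (Z=19), S^2- (Z=16), P^3- (Z=15).
Full ascending order: V^5+ < Ti^4+ < Ca^2+ < K^+ < S^2- < P^3-. Counting from the largest, position 4 is Ca^2+.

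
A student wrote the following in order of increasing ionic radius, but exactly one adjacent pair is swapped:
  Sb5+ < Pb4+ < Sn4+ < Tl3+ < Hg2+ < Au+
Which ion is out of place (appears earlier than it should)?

Pb4+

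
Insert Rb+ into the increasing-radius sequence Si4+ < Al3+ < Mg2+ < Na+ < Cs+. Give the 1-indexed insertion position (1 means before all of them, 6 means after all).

Tabulating Z and e⁻: Si4+ (Z=14, 10 e⁻), Al3+ (Z=13, 10 e⁻), Mg2+ (Z=12, 10 e⁻), Na+ (Z=11, 10 e⁻), Rb+ (Z=37, 36 e⁻), Cs+ (Z=55, 54 e⁻). Si4+ < Al3+ (both 10 e⁻, Z=14>13); Al3+ < Mg2+ (both 10 e⁻, Z=13>12); Mg2+ < Na+ (isoelectronic, higher Z=12 is smaller); Na+ < Rb+ (same group, period 3 vs 5); Rb+ < Cs+ (same group, period 5 vs 6).
With Rb+ included the full order is Si4+ < Al3+ < Mg2+ < Na+ < Rb+ < Cs+, so it takes position 5.

5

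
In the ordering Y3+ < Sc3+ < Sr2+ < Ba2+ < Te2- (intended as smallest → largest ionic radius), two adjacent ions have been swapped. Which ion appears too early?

Scanning neighbour by neighbour, only Y3+/Sc3+ violates a trend: same group and charge — period 4 sits above period 5, so Sc3+ is smaller. That makes Y3+ the one sitting a position early relative to where it belongs.

Y3+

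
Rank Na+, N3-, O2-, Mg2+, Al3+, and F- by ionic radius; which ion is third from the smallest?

Each ion has 10 electrons. The ranking follows nuclear charge in reverse — greater Z gives a smaller radius. Al3+ (Z=13), Mg2+ (Z=12), Na+ (Z=11), F- (Z=9), O2- (Z=8), N3- (Z=7).
Full ascending order: Al3+ < Mg2+ < Na+ < F- < O2- < N3-. Counting from the smallest, position 3 is Na+.

Na+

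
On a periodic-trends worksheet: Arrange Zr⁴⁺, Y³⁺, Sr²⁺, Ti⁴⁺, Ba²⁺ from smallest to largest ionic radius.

Ti⁴⁺ < Zr⁴⁺ < Y³⁺ < Sr²⁺ < Ba²⁺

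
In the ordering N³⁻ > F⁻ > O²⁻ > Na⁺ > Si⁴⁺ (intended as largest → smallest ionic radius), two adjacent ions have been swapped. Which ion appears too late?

The pair F⁻, O²⁻ is the wrong way round — they are isoelectronic (10 e⁻) and F has more protons than O (9 vs 8), making F⁻ smaller. All other adjacent pairs agree with periodic trends, so O²⁻ is the misplaced ion.

O²⁻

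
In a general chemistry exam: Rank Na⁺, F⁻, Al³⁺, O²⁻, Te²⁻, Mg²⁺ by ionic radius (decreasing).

Tabulating Z and e⁻: Al³⁺: 10 e⁻, Z=13, Mg²⁺: 10 e⁻, Z=12, Na⁺: 10 e⁻, Z=11, F⁻: 10 e⁻, Z=9, O²⁻: 10 e⁻, Z=8, Te²⁻: 54 e⁻, Z=52. Al³⁺ < Mg²⁺ (both 10 e⁻, Z=13>12); Mg²⁺ < Na⁺ (isoelectronic, higher Z=12 is smaller); Na⁺ < F⁻ (both 10 e⁻, Z=11>9); F⁻ < O²⁻ (isoelectronic, higher Z=9 is smaller); O²⁻ < Te²⁻ (same group, 3 shells fewer).

Te²⁻ > O²⁻ > F⁻ > Na⁺ > Mg²⁺ > Al³⁺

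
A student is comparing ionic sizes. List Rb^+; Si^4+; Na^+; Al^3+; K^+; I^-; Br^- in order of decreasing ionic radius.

I^- > Br^- > Rb^+ > K^+ > Na^+ > Al^3+ > Si^4+

Electron counts and nuclear charges: Si^4+ has 10 e⁻ (Z=14), Al^3+ has 10 e⁻ (Z=13), Na^+ has 10 e⁻ (Z=11), K^+ has 18 e⁻ (Z=19), Rb^+ has 36 e⁻ (Z=37), Br^- has 36 e⁻ (Z=35), I^- has 54 e⁻ (Z=53). Si^4+ < Al^3+ (both 10 e⁻, Z=14>13); Al^3+ < Na^+ (both 10 e⁻, Z=13>11); Na^+ < K^+ (same group, period 3 vs 4); K^+ < Rb^+ (same group, 1 shell fewer); Rb^+ < Br^- (both 36 e⁻, Z=37>35); Br^- < I^- (same group, period 4 vs 5).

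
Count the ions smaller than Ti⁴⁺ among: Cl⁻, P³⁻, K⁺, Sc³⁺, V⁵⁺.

1

All of these have 18 electrons (isoelectronic). With the same electron cloud, the ion with the most protons pulls it in tightest. Nuclear charges: V⁵⁺ (Z=23), Ti⁴⁺ (Z=22), Sc³⁺ (Z=21), K⁺ (Z=19), Cl⁻ (Z=17), P³⁻ (Z=15). Highest Z is smallest.
Relative to Ti⁴⁺, the ions that are smaller are V⁵⁺. So 1 is smaller.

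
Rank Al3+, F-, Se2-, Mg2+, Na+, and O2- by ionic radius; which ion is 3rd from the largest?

Al3+ (Z=13, 10 e⁻), Mg2+ (Z=12, 10 e⁻), Na+ (Z=11, 10 e⁻), F- (Z=9, 10 e⁻), O2- (Z=8, 10 e⁻), Se2- (Z=34, 36 e⁻). Al3+ < Mg2+ (both 10 e⁻, Z=13>12); Mg2+ < Na+ (isoelectronic, higher Z=12 is smaller); Na+ < F- (both 10 e⁻, Z=11>9); F- < O2- (isoelectronic, higher Z=9 is smaller); O2- < Se2- (same group, period 2 vs 4).
So the order is Al3+ < Mg2+ < Na+ < F- < O2- < Se2-; the 3rd-largest ion is F-.

F-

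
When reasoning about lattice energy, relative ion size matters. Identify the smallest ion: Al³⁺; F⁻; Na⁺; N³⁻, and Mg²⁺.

Al³⁺

All of these have 10 electrons (isoelectronic). With the same electron cloud, the ion with the most protons pulls it in tightest. Nuclear charges: Al³⁺ (Z=13), Mg²⁺ (Z=12), Na⁺ (Z=11), F⁻ (Z=9), N³⁻ (Z=7). Highest Z is smallest.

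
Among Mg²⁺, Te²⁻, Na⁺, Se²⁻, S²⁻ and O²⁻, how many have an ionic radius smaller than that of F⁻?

2

Electron counts and nuclear charges: Mg²⁺: 10 e⁻, Z=12, Na⁺: 10 e⁻, Z=11, F⁻: 10 e⁻, Z=9, O²⁻: 10 e⁻, Z=8, S²⁻: 18 e⁻, Z=16, Se²⁻: 36 e⁻, Z=34, Te²⁻: 54 e⁻, Z=52. Mg²⁺ < Na⁺ (isoelectronic, higher Z=12 is smaller); Na⁺ < F⁻ (both 10 e⁻, Z=11>9); F⁻ < O²⁻ (both 10 e⁻, Z=9>8); O²⁻ < S²⁻ (same group, period 2 vs 3); S²⁻ < Se²⁻ (same group, period 3 vs 4); Se²⁻ < Te²⁻ (same group, period 4 vs 5).
Relative to F⁻, the ions that are smaller are Mg²⁺, Na⁺. That's 2.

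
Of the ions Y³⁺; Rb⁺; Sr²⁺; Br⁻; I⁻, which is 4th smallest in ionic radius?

Electron counts and nuclear charges: Y³⁺ has 36 e⁻ (Z=39), Sr²⁺ has 36 e⁻ (Z=38), Rb⁺ has 36 e⁻ (Z=37), Br⁻ has 36 e⁻ (Z=35), I⁻ has 54 e⁻ (Z=53). Y³⁺ < Sr²⁺ (both 36 e⁻, Z=39>38); Sr²⁺ < Rb⁺ (isoelectronic, higher Z=38 is smaller); Rb⁺ < Br⁻ (both 36 e⁻, Z=37>35); Br⁻ < I⁻ (same group, 1 shell fewer).
So the order is Y³⁺ < Sr²⁺ < Rb⁺ < Br⁻ < I⁻; the 4th-smallest ion is Br⁻.

Br⁻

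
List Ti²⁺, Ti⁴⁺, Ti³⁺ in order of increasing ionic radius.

Ti⁴⁺ < Ti³⁺ < Ti²⁺

These are all Ti ions. Removing more electrons (higher positive charge) pulls the remaining electrons in closer, so Ti⁴⁺ is smallest and Ti²⁺ is largest.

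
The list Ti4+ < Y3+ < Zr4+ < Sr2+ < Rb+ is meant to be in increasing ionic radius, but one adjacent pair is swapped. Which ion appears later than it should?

Zr4+

Compare adjacent ions: they are isoelectronic (36 e⁻) and Zr has more protons than Y (40 vs 39), making Zr4+ smaller — yet in this increasing list Y3+ sits before Zr4+. Nothing else is reversed, so Zr4+ should move one place to the left.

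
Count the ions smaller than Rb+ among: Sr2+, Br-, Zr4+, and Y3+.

3

All of these have 36 electrons (isoelectronic). With the same electron cloud, the ion with the most protons pulls it in tightest. Nuclear charges: Zr4+ (Z=40), Y3+ (Z=39), Sr2+ (Z=38), Rb+ (Z=37), Br- (Z=35). Highest Z is smallest.
Relative to Rb+, the ions that are smaller are Zr4+, Y3+, Sr2+. That's 3.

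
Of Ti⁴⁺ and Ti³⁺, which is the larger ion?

These are all Ti ions. Removing more electrons (higher positive charge) pulls the remaining electrons in closer, so Ti⁴⁺ is smallest and Ti³⁺ is largest.

Ti³⁺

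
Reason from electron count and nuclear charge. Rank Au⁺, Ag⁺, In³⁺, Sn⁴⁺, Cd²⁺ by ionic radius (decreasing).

Au⁺ > Ag⁺ > Cd²⁺ > In³⁺ > Sn⁴⁺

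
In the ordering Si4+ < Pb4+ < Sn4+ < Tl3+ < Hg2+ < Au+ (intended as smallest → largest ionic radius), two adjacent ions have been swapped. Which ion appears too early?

Pb4+

Compare adjacent ions: both in group 14 with the same charge; Sn4+ (period 5) has the smaller radius — yet in this increasing list Pb4+ sits before Sn4+. Nothing else is reversed, so Pb4+ should move one place to the right.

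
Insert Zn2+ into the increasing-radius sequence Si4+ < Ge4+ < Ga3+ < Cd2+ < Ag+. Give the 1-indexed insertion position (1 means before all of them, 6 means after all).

4

Si4+: 10 e⁻, Z=14, Ge4+: 28 e⁻, Z=32, Ga3+: 28 e⁻, Z=31, Zn2+: 28 e⁻, Z=30, Cd2+: 46 e⁻, Z=48, Ag+: 46 e⁻, Z=47. Si4+ < Ge4+ (same group, 1 shell fewer); Ge4+ < Ga3+ (isoelectronic, higher Z=32 is smaller); Ga3+ < Zn2+ (isoelectronic, higher Z=31 is smaller); Zn2+ < Cd2+ (same group, period 4 vs 5); Cd2+ < Ag+ (isoelectronic, higher Z=48 is smaller).
With Zn2+ included the full order is Si4+ < Ge4+ < Ga3+ < Zn2+ < Cd2+ < Ag+, so it takes position 4.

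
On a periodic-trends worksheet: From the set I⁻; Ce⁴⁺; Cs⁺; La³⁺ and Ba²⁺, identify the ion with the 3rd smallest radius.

All of these have 54 electrons (isoelectronic). With the same electron cloud, the ion with the most protons pulls it in tightest. Nuclear charges: Ce⁴⁺ (Z=58), La³⁺ (Z=57), Ba²⁺ (Z=56), Cs⁺ (Z=55), I⁻ (Z=53). Highest Z is smallest.
That gives Ce⁴⁺ < La³⁺ < Ba²⁺ < Cs⁺ < I⁻. From the smallest end, number 3 is Ba²⁺.

Ba²⁺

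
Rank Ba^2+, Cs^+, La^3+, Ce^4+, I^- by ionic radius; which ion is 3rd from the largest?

Ba^2+

Each ion has 54 electrons. The ranking follows nuclear charge in reverse — greater Z gives a smaller radius. Ce^4+ (Z=58), La^3+ (Z=57), Ba^2+ (Z=56), Cs^+ (Z=55), I^- (Z=53).
So the order is Ce^4+ < La^3+ < Ba^2+ < Cs^+ < I^-; the 3rd-largest ion is Ba^2+.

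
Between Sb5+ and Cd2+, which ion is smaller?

Sb5+

All of these have 46 electrons (isoelectronic). With the same electron cloud, the ion with the most protons pulls it in tightest. Nuclear charges: Sb5+ (Z=51), Cd2+ (Z=48). Highest Z is smallest.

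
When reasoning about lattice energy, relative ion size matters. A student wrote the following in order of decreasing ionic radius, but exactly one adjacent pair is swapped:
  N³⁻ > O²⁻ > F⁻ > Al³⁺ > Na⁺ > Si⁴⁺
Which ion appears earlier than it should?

Check each adjacent pair. Al³⁺ and Na⁺ are reversed: they are isoelectronic (10 e⁻) and Al has more protons than Na (13 vs 11), making Al³⁺ smaller. No other neighbouring pair contradicts the periodic trends, so Al³⁺ is the ion listed too early.

Al³⁺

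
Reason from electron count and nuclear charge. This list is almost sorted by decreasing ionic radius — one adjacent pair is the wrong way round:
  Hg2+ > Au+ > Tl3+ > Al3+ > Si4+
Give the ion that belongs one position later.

Hg2+

The pair Hg2+, Au+ is the wrong way round — both have 78 electrons but Z(Hg)=80 > Z(Au)=79, so Hg2+ should be the smaller of the two. All other adjacent pairs agree with periodic trends, so Hg2+ is the misplaced ion.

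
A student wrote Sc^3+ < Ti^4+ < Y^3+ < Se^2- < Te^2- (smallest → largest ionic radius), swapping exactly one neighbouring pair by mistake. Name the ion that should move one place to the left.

Ti^4+

Compare adjacent ions: Ti^4+ and Sc^3+ share 18 electrons; the higher nuclear charge on Ti (Z=22) contracts it more, so Ti^4+ < Sc^3+ — yet in this increasing list Sc^3+ sits before Ti^4+. Nothing else is reversed, so Ti^4+ should move one place to the left.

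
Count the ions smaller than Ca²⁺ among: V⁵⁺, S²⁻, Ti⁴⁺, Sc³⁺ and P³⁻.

3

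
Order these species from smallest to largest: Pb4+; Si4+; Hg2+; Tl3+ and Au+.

Si4+ < Pb4+ < Tl3+ < Hg2+ < Au+

Tabulating Z and e⁻: Si4+ (Z=14, 10 e⁻), Pb4+ (Z=82, 78 e⁻), Tl3+ (Z=81, 78 e⁻), Hg2+ (Z=80, 78 e⁻), Au+ (Z=79, 78 e⁻). Si4+ < Pb4+ (same group, period 3 vs 6); Pb4+ < Tl3+ (both 78 e⁻, Z=82>81); Tl3+ < Hg2+ (both 78 e⁻, Z=81>80); Hg2+ < Au+ (isoelectronic, higher Z=80 is smaller).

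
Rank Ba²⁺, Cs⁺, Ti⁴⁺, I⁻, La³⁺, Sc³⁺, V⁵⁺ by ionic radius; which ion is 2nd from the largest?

Electron counts and nuclear charges: V⁵⁺: 18 e⁻, Z=23, Ti⁴⁺: 18 e⁻, Z=22, Sc³⁺: 18 e⁻, Z=21, La³⁺: 54 e⁻, Z=57, Ba²⁺: 54 e⁻, Z=56, Cs⁺: 54 e⁻, Z=55, I⁻: 54 e⁻, Z=53. V⁵⁺ < Ti⁴⁺ (isoelectronic, higher Z=23 is smaller); Ti⁴⁺ < Sc³⁺ (both 18 e⁻, Z=22>21); Sc³⁺ < La³⁺ (same group, 2 shells fewer); La³⁺ < Ba²⁺ (both 54 e⁻, Z=57>56); Ba²⁺ < Cs⁺ (both 54 e⁻, Z=56>55); Cs⁺ < I⁻ (isoelectronic, higher Z=55 is smaller).
Ordering: V⁵⁺ < Ti⁴⁺ < Sc³⁺ < La³⁺ < Ba²⁺ < Cs⁺ < I⁻. The 2nd largest is Cs⁺.

Cs⁺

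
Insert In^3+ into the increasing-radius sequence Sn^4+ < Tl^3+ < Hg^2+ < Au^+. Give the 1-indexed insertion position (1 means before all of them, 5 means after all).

First list Z and electron count for each: Sn^4+ (Z=50, 46 e⁻), In^3+ (Z=49, 46 e⁻), Tl^3+ (Z=81, 78 e⁻), Hg^2+ (Z=80, 78 e⁻), Au^+ (Z=79, 78 e⁻). Sn^4+ < In^3+ (isoelectronic, higher Z=50 is smaller); In^3+ < Tl^3+ (same group, period 5 vs 6); Tl^3+ < Hg^2+ (both 78 e⁻, Z=81>80); Hg^2+ < Au^+ (isoelectronic, higher Z=80 is smaller).
Putting In^3+ in gives Sn^4+ < In^3+ < Tl^3+ < Hg^2+ < Au^+; it lands at slot 2.

2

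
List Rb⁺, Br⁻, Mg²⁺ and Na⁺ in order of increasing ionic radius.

Mg²⁺ < Na⁺ < Rb⁺ < Br⁻

Tabulating Z and e⁻: Mg²⁺: 10 e⁻, Z=12, Na⁺: 10 e⁻, Z=11, Rb⁺: 36 e⁻, Z=37, Br⁻: 36 e⁻, Z=35. Mg²⁺ < Na⁺ (isoelectronic, higher Z=12 is smaller); Na⁺ < Rb⁺ (same group, period 3 vs 5); Rb⁺ < Br⁻ (both 36 e⁻, Z=37>35).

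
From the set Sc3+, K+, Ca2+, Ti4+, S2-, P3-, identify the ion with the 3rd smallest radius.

Ca2+

These species are isoelectronic with 18 electrons. The only difference is the number of protons: Ti4+ (Z=22), Sc3+ (Z=21), Ca2+ (Z=20), K+ (Z=19), S2- (Z=16), P3- (Z=15). The strongest nuclear pull (Ti4+) gives the smallest ion.
That gives Ti4+ < Sc3+ < Ca2+ < K+ < S2- < P3-. From the smallest end, number 3 is Ca2+.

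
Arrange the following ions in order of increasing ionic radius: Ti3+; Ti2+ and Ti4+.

For a single element, ionic radius drops as positive charge rises — Ti4+ < Ti2+.

Ti4+ < Ti3+ < Ti2+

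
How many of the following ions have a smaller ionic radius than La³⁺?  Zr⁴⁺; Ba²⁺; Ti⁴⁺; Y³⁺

3

Electron counts and nuclear charges: Ti⁴⁺ (Z=22, 18 e⁻), Zr⁴⁺ (Z=40, 36 e⁻), Y³⁺ (Z=39, 36 e⁻), La³⁺ (Z=57, 54 e⁻), Ba²⁺ (Z=56, 54 e⁻). Ti⁴⁺ < Zr⁴⁺ (same group, 1 shell fewer); Zr⁴⁺ < Y³⁺ (both 36 e⁻, Z=40>39); Y³⁺ < La³⁺ (same group, 1 shell fewer); La³⁺ < Ba²⁺ (isoelectronic, higher Z=57 is smaller).
Relative to La³⁺, the ions that are smaller are Ti⁴⁺, Zr⁴⁺, Y³⁺. Count: 3.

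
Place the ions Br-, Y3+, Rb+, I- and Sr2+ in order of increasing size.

Y3+ < Sr2+ < Rb+ < Br- < I-

Y3+ has 36 e⁻ (Z=39), Sr2+ has 36 e⁻ (Z=38), Rb+ has 36 e⁻ (Z=37), Br- has 36 e⁻ (Z=35), I- has 54 e⁻ (Z=53). Y3+ < Sr2+ (both 36 e⁻, Z=39>38); Sr2+ < Rb+ (both 36 e⁻, Z=38>37); Rb+ < Br- (both 36 e⁻, Z=37>35); Br- < I- (same group, period 4 vs 5).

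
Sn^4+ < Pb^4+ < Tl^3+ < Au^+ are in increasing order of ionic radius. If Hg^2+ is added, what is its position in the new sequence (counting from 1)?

First list Z and electron count for each: Sn^4+ has 46 e⁻ (Z=50), Pb^4+ has 78 e⁻ (Z=82), Tl^3+ has 78 e⁻ (Z=81), Hg^2+ has 78 e⁻ (Z=80), Au^+ has 78 e⁻ (Z=79). Sn^4+ < Pb^4+ (same group, period 5 vs 6); Pb^4+ < Tl^3+ (both 78 e⁻, Z=82>81); Tl^3+ < Hg^2+ (both 78 e⁻, Z=81>80); Hg^2+ < Au^+ (isoelectronic, higher Z=80 is smaller).
With Hg^2+ included the full order is Sn^4+ < Pb^4+ < Tl^3+ < Hg^2+ < Au^+, so it takes position 4.

4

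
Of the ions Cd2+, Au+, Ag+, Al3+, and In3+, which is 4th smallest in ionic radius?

Ag+

Al3+: 10 e⁻, Z=13, In3+: 46 e⁻, Z=49, Cd2+: 46 e⁻, Z=48, Ag+: 46 e⁻, Z=47, Au+: 78 e⁻, Z=79. Al3+ < In3+ (same group, period 3 vs 5); In3+ < Cd2+ (isoelectronic, higher Z=49 is smaller); Cd2+ < Ag+ (isoelectronic, higher Z=48 is smaller); Ag+ < Au+ (same group, 1 shell fewer).
Full ascending order: Al3+ < In3+ < Cd2+ < Ag+ < Au+. Counting from the smallest, position 4 is Ag+.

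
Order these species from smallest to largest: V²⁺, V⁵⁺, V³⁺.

V⁵⁺ < V³⁺ < V²⁺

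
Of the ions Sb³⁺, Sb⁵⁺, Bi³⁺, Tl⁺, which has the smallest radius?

Work out protons and electrons: Sb⁵⁺ has 46 e⁻ (Z=51), Sb³⁺ has 48 e⁻ (Z=51), Bi³⁺ has 80 e⁻ (Z=83), Tl⁺ has 80 e⁻ (Z=81). Sb⁵⁺ < Sb³⁺ (higher charge on the same element); Sb³⁺ < Bi³⁺ (same group, 1 shell fewer); Bi³⁺ < Tl⁺ (both 80 e⁻, Z=83>81).

Sb⁵⁺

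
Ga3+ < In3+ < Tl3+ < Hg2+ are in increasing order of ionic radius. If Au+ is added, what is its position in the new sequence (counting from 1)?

Electron counts and nuclear charges: Ga3+ has 28 e⁻ (Z=31), In3+ has 46 e⁻ (Z=49), Tl3+ has 78 e⁻ (Z=81), Hg2+ has 78 e⁻ (Z=80), Au+ has 78 e⁻ (Z=79). Ga3+ < In3+ (same group, 1 shell fewer); In3+ < Tl3+ (same group, 1 shell fewer); Tl3+ < Hg2+ (both 78 e⁻, Z=81>80); Hg2+ < Au+ (both 78 e⁻, Z=80>79).
Merged order: Ga3+ < In3+ < Tl3+ < Hg2+ < Au+ — Au+ is number 5.

5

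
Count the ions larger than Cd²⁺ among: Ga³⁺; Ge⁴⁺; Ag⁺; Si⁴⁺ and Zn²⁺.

Si⁴⁺ (Z=14, 10 e⁻), Ge⁴⁺ (Z=32, 28 e⁻), Ga³⁺ (Z=31, 28 e⁻), Zn²⁺ (Z=30, 28 e⁻), Cd²⁺ (Z=48, 46 e⁻), Ag⁺ (Z=47, 46 e⁻). Si⁴⁺ < Ge⁴⁺ (same group, period 3 vs 4); Ge⁴⁺ < Ga³⁺ (both 28 e⁻, Z=32>31); Ga³⁺ < Zn²⁺ (both 28 e⁻, Z=31>30); Zn²⁺ < Cd²⁺ (same group, 1 shell fewer); Cd²⁺ < Ag⁺ (both 46 e⁻, Z=48>47).
Ordering all of them (including Cd²⁺) by radius gives Si⁴⁺ < Ge⁴⁺ < Ga³⁺ < Zn²⁺ < Cd²⁺ < Ag⁺. That's 1.

1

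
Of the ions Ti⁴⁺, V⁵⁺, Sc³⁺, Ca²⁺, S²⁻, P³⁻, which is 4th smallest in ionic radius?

Ca²⁺

Each ion has 18 electrons. The ranking follows nuclear charge in reverse — greater Z gives a smaller radius. V⁵⁺ (Z=23), Ti⁴⁺ (Z=22), Sc³⁺ (Z=21), Ca²⁺ (Z=20), S²⁻ (Z=16), P³⁻ (Z=15).
So the order is V⁵⁺ < Ti⁴⁺ < Sc³⁺ < Ca²⁺ < S²⁻ < P³⁻; the 4th-smallest ion is Ca²⁺.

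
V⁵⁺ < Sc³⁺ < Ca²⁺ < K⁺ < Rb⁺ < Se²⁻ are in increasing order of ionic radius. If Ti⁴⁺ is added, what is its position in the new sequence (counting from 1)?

Work out protons and electrons: V⁵⁺ (Z=23, 18 e⁻), Ti⁴⁺ (Z=22, 18 e⁻), Sc³⁺ (Z=21, 18 e⁻), Ca²⁺ (Z=20, 18 e⁻), K⁺ (Z=19, 18 e⁻), Rb⁺ (Z=37, 36 e⁻), Se²⁻ (Z=34, 36 e⁻). V⁵⁺ < Ti⁴⁺ (isoelectronic, higher Z=23 is smaller); Ti⁴⁺ < Sc³⁺ (isoelectronic, higher Z=22 is smaller); Sc³⁺ < Ca²⁺ (isoelectronic, higher Z=21 is smaller); Ca²⁺ < K⁺ (isoelectronic, higher Z=20 is smaller); K⁺ < Rb⁺ (same group, period 4 vs 5); Rb⁺ < Se²⁻ (isoelectronic, higher Z=37 is smaller).
With Ti⁴⁺ included the full order is V⁵⁺ < Ti⁴⁺ < Sc³⁺ < Ca²⁺ < K⁺ < Rb⁺ < Se²⁻, so it takes position 2.

2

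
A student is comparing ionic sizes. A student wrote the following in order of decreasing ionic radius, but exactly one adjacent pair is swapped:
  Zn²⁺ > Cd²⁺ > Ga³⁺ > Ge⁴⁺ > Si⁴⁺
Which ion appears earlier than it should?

Zn²⁺

Compare adjacent ions: Zn²⁺ and Cd²⁺ are in one column with the same charge; the lighter period-4 ion has one fewer shell and is smaller — yet in this decreasing list Zn²⁺ sits before Cd²⁺. Nothing else is reversed, so Zn²⁺ should move one place to the right.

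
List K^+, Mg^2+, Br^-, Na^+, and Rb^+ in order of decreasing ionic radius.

Br^- > Rb^+ > K^+ > Na^+ > Mg^2+

Tabulating Z and e⁻: Mg^2+: 10 e⁻, Z=12, Na^+: 10 e⁻, Z=11, K^+: 18 e⁻, Z=19, Rb^+: 36 e⁻, Z=37, Br^-: 36 e⁻, Z=35. Mg^2+ < Na^+ (isoelectronic, higher Z=12 is smaller); Na^+ < K^+ (same group, period 3 vs 4); K^+ < Rb^+ (same group, 1 shell fewer); Rb^+ < Br^- (both 36 e⁻, Z=37>35).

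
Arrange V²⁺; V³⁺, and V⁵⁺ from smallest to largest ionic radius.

For a single element, ionic radius drops as positive charge rises — V⁵⁺ < V²⁺.

V⁵⁺ < V³⁺ < V²⁺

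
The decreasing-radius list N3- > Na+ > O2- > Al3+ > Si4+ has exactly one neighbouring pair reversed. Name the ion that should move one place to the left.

O2-

Check each adjacent pair. Na+ and O2- are reversed: they are isoelectronic (10 e⁻) and Na has more protons than O (11 vs 8), making Na+ smaller. No other neighbouring pair contradicts the periodic trends, so O2- is the ion listed too late.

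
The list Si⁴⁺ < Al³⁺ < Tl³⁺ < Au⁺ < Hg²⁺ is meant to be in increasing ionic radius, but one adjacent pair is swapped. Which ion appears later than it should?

The pair Au⁺, Hg²⁺ is the wrong way round — they are isoelectronic (78 e⁻) and Hg has more protons than Au (80 vs 79), making Hg²⁺ smaller. All other adjacent pairs agree with periodic trends, so Hg²⁺ is the misplaced ion.

Hg²⁺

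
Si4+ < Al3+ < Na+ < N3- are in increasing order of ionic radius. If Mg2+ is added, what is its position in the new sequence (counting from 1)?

These species are isoelectronic with 10 electrons. The only difference is the number of protons: Si4+ (Z=14), Al3+ (Z=13), Mg2+ (Z=12), Na+ (Z=11), N3- (Z=7). The strongest nuclear pull (Si4+) gives the smallest ion.
Merged order: Si4+ < Al3+ < Mg2+ < Na+ < N3- — Mg2+ is number 3.

3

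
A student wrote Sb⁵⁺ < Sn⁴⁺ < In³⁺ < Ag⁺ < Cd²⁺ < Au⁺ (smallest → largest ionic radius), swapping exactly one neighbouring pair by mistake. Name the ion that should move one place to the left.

Check each adjacent pair. Ag⁺ and Cd²⁺ are reversed: they are isoelectronic (46 e⁻) and Cd has more protons than Ag (48 vs 47), making Cd²⁺ smaller. No other neighbouring pair contradicts the periodic trends, so Cd²⁺ is the ion listed too late.

Cd²⁺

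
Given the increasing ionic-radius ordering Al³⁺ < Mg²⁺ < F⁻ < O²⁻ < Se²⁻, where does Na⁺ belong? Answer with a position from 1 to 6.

Tabulating Z and e⁻: Al³⁺ (Z=13, 10 e⁻), Mg²⁺ (Z=12, 10 e⁻), Na⁺ (Z=11, 10 e⁻), F⁻ (Z=9, 10 e⁻), O²⁻ (Z=8, 10 e⁻), Se²⁻ (Z=34, 36 e⁻). Al³⁺ < Mg²⁺ (isoelectronic, higher Z=13 is smaller); Mg²⁺ < Na⁺ (isoelectronic, higher Z=12 is smaller); Na⁺ < F⁻ (isoelectronic, higher Z=11 is smaller); F⁻ < O²⁻ (isoelectronic, higher Z=9 is smaller); O²⁻ < Se²⁻ (same group, 2 shells fewer).
The complete sequence is Al³⁺ < Mg²⁺ < Na⁺ < F⁻ < O²⁻ < Se²⁻. Na⁺ sits at position 3.

3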